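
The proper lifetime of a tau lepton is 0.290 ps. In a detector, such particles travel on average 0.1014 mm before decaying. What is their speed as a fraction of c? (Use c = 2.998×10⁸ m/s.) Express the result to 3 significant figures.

Let x = d/(cτ) = 1.014×10^-4 m / (2.998×10⁸ m/s × 2.900×10^-13 s) = 1.1663. Since d = βγcτ, x = βγ = β/√(1−β²).
Solving: β² = x²/(1+x²) = 1.36026/2.36026 = 0.576318, so β = 0.759.

0.759c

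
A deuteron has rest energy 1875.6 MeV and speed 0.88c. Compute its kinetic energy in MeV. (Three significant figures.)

With β = 0.88, γ = 1/√(1 − 0.88²) = 1/√0.2256 = 2.1054.
Kinetic energy: K = (γ − 1)mc² = (2.1054 − 1) × 1875.6 MeV = 1.1054 × 1875.6 = 2070 MeV.

2070 MeV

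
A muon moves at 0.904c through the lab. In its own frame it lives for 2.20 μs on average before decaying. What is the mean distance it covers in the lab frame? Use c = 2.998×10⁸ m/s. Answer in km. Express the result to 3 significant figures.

With β = 0.904, γ = 1/√(1 − 0.904²) = 1/√0.182784 = 2.339.
Lab-frame lifetime: Δt = γτ = 2.339 × 2.20 μs = 5.1458 μs.
Distance: d = vΔt = 0.904 × 2.998×10⁸ m/s × 5.1458×10^-6 s = 1390 m = 1.39 km.

1.39 km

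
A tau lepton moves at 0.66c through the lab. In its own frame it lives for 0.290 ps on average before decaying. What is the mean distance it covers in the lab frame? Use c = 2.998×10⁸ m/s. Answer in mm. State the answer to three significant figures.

0.0764 mm

With β = 0.66, γ = 1/√(1 − 0.66²) = 1/√0.5644 = 1.3311.
Lab-frame lifetime: Δt = γτ = 1.3311 × 0.290 ps = 0.38602 ps.
Distance: d = vΔt = 0.66 × 2.998×10⁸ m/s × 3.8602×10^-13 s = 7.64×10^-5 m = 0.0764 mm.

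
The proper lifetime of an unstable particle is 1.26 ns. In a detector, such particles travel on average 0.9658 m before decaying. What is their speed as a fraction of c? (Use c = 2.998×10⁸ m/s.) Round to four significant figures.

Let x = d/(cτ) = 0.9658 m / (2.998×10⁸ m/s × 1.260×10^-9 s) = 2.5567. Since d = βγcτ, x = βγ = β/√(1−β²).
Solving: β² = x²/(1+x²) = 6.53671/7.53671 = 0.867316, so β = 0.9313.

0.9313c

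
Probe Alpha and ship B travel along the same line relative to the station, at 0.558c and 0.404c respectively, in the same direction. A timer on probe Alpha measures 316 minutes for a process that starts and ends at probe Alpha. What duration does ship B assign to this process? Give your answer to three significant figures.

Speed of probe Alpha in ship B's frame: u = (v_A − v_B)/(1 − v_A v_B/c²) = (0.558 − 0.404)/(1 − 0.558×0.404) = 0.154/0.774568 = 0.19882; |u| = 0.19882c.
γ for this relative speed: γ = 1/√(1 − 0.0395294) = 1.0204.
The clock on probe Alpha records proper time, so ship B measures Δt = γΔτ = 1.0204 × 316 = 322 minutes.

322 minutes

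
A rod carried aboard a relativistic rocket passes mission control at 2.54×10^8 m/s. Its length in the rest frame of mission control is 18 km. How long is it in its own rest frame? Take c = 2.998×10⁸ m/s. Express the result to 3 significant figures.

33.9 km

β = v/c = (2.54×10^8 m/s)/(2.998×10⁸ m/s) = 0.847231.
With β = 0.847231, γ = 1/√(1 − 0.847231²) = 1/√0.2821996 = 1.8824.
Proper length: L₀ = γ·L = 1.8824 × 18 = 33.9 km.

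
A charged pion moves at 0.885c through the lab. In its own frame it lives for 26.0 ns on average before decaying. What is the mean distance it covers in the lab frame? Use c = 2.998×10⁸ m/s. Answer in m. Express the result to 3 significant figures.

γ = 1/√(1 − β²) = 1/√(1 − 0.783225) = 1/√0.216775 = 1/0.465591 = 2.1478.
Lab-frame lifetime: Δt = γτ = 2.1478 × 26.0 ns = 55.843 ns.
Distance: d = vΔt = 0.885 × 2.998×10⁸ m/s × 5.5843×10^-8 s = 14.8 m.

14.8 m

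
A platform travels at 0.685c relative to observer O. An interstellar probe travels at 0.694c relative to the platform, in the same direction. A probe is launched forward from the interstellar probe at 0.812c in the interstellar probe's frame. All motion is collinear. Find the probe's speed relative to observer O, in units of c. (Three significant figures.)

Apply u = (u'+v)/(1+u'v) twice. Probe in the platform frame: (0.812+0.694)/(1+0.812·0.694) = 1.506/1.563528 = 0.96321c.
That velocity, transformed to the rest frame of observer O: (0.96321+0.685)/(1+0.96321·0.685) = 1.64821/1.65979885 = 0.99302c.

0.993c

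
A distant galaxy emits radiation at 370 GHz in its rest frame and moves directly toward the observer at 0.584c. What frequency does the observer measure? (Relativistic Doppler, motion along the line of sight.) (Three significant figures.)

722 GHz

Relativistic Doppler (source moving toward): f_obs = f_src · √((1+β)/(1−β)).
With β = 0.584: factor = √(1.584/0.416) = 1.9513.
f_obs = 370 × 1.9513 = 722 GHz.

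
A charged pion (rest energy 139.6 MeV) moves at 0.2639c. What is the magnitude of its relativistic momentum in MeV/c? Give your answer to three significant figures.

Lorentz factor: γ = (1 − 0.06964321)^(−1/2) = 1.0368.
Momentum: p = γβ·mc = 1.0368 × 0.2639 × 139.6 MeV/c = 38.2 MeV/c.

38.2 MeV/c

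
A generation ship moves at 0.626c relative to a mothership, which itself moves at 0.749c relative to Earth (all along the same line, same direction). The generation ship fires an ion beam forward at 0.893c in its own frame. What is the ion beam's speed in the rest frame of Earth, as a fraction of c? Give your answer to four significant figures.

Compose velocities in two stages. Stage 1 (into S'): u₁ = (0.893+0.626)/(1+0.893×0.626) = 0.97433.
Stage 2 (into S): u = (0.97433+0.749)/(1+0.97433×0.749) = 0.99628, so the speed is 0.9963c.

0.9963c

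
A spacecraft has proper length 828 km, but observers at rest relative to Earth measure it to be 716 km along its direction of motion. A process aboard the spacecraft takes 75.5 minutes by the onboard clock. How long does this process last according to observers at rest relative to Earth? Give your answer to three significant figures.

Length contraction gives γ = L₀/L = 828/716 = 1.15642.
Δt = γΔτ = 1.15642 × 75.5 = 87.3 minutes.

87.3 minutes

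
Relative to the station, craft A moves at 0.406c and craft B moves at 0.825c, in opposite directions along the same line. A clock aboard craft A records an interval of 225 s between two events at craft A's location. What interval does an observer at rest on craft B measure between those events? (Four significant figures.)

581.6 s

The velocity of craft A relative to craft B is (0.406 + 0.825)c / (1 + 0.406×0.825) = 0.92213c; relative speed 0.92213c.
γ for this relative speed: γ = 1/√(1 − 0.850324) = 2.5848.
Craft A's interval is proper; time dilation gives Δt_B = γΔτ = 2.5848 × 225 s = 581.6 s.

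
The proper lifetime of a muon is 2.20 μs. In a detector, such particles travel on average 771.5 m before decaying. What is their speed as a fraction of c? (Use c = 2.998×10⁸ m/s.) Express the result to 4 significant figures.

0.7601c

Lab distance = (lab lifetime)·v = γτ·βc, so βγ = d/(cτ) = 771.5/(2.998×10⁸ × 2.200×10^-6) = 1.1697.
With βγ = 1.1697: γ² = 1 + (βγ)² = 2.3682, and β = (βγ)/γ = 1.1697/1.5389 = 0.7601.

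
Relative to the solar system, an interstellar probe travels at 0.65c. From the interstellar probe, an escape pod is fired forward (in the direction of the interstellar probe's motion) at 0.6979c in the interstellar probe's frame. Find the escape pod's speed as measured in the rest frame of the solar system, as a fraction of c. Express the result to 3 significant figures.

0.927c

In units of c, u = (u' + v)/(1 + u'v) with u' = 0.6979 and v = 0.65.
Numerator: 0.6979 + 0.65 = 1.3479. Denominator: 1 + (0.6979)(0.65) = 1.453635.
u = 1.3479/1.453635 = 0.92726, so the speed is 0.927c.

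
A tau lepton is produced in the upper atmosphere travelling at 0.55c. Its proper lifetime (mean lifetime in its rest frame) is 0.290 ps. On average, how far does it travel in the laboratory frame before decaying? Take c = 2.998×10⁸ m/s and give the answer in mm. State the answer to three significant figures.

0.0573 mm

With β = 0.55, γ = 1/√(1 − 0.55²) = 1/√0.6975 = 1.1974.
Lab-frame lifetime: Δt = γτ = 1.1974 × 0.290 ps = 0.34725 ps.
Distance: d = vΔt = 0.55 × 2.998×10⁸ m/s × 3.4725×10^-13 s = 5.73×10^-5 m = 0.0573 mm.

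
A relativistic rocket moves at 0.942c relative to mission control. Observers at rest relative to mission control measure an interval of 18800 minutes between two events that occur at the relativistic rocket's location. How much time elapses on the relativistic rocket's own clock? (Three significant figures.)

6310 minutes

β² = 0.887364, so γ = 1/√0.112636 = 2.9796.
The relativistic rocket's clock runs slow as seen from mission control, so Δτ = Δt/γ = 18800/2.9796 = 6310 minutes.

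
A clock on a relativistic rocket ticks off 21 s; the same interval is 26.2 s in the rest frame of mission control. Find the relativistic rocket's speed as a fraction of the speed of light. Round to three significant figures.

0.598c

γ = Δt/Δτ = 26.2/21 = 1.2476.
β = √(1 − 1/γ²) = √(1 − 0.642465) = √0.357535 = 0.598.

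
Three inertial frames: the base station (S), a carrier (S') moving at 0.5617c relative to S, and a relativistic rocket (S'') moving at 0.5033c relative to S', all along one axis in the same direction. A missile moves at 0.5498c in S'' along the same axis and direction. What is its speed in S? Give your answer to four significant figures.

Compose velocities in two stages. Stage 1 (into S'): u₁ = (0.5498+0.5033)/(1+0.5498×0.5033) = 0.82485.
Stage 2 (into S): u = (0.82485+0.5617)/(1+0.82485×0.5617) = 0.94754, so the speed is 0.9475c.

0.9475c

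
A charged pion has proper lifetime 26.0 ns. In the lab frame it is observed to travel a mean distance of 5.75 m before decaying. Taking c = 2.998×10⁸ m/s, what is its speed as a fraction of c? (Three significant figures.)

0.594c

Lab distance = (lab lifetime)·v = γτ·βc, so βγ = d/(cτ) = 5.750/(2.998×10⁸ × 2.600×10^-8) = 0.73767.
With βγ = 0.73767: γ² = 1 + (βγ)² = 1.544157, and β = (βγ)/γ = 0.73767/1.24264 = 0.594.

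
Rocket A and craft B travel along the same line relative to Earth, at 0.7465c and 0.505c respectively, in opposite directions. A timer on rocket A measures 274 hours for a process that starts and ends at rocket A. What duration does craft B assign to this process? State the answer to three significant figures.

657 hours

Transform rocket A's velocity into craft B's frame: (0.7465 + 0.505)/(1 + 0.7465·0.505) = 1.2515/1.3769825, so the relative speed is 0.90887c.
γ for this relative speed: γ = 1/√(1 − 0.826045) = 2.3976.
Rocket A's interval is proper; time dilation gives Δt_B = γΔτ = 2.3976 × 274 hours = 657 hours.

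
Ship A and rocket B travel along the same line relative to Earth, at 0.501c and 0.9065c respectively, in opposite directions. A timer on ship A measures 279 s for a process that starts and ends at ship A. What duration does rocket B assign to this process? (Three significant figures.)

Speed of ship A in rocket B's frame: u = (v_A + v_B)/(1 + v_A v_B/c²) = (0.501 + 0.9065)/(1 + 0.501×0.9065) = 1.4075/1.4541565 = 0.96792; |u| = 0.96792c.
γ for this relative speed: γ = 1/√(1 − 0.936869) = 3.98.
The clock on ship A records proper time, so rocket B measures Δt = γΔτ = 3.98 × 279 = 1110 s.

1110 s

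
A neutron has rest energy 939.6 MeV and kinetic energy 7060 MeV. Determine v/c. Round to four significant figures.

0.9931

γ = 1 + K/(mc²) = 1 + 7060/939.6 = 8.5138.
β = √(1 − 1/γ²) = √(1 − 0.013796) = √0.986204 = 0.9931.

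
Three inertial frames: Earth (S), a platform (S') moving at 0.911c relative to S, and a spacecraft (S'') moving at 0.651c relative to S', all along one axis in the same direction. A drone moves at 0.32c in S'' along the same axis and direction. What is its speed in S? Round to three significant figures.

0.990c

Compose velocities in two stages. Stage 1 (into S'): u₁ = (0.32+0.651)/(1+0.32×0.651) = 0.8036.
Stage 2 (into S): u = (0.8036+0.911)/(1+0.8036×0.911) = 0.98991, so the speed is 0.990c.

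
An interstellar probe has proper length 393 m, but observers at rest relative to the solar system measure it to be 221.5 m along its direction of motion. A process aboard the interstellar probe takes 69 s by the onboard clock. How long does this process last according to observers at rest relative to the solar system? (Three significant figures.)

122 s

From L = L₀/γ: γ = 393/221.5 = 1.77427.
The same γ dilates the second interval: 1.77427 × 69 s = 122 s.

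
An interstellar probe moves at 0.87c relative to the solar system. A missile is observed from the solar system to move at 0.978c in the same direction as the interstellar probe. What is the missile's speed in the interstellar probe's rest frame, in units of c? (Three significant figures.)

Transform to the interstellar probe's frame: u' = (u − v)/(1 − uv/c²).
u' = (0.978 − 0.87)/(1 − 0.978×0.87) = 0.108/0.14914 = 0.72415.
Speed in the interstellar probe's frame: 0.724c (in the same direction).

0.724c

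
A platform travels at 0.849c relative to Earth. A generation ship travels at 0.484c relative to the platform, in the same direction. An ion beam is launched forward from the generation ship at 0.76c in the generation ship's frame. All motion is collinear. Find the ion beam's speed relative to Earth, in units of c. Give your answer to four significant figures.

First combine the ion beam and generation ship (S''→S'): u₁ = (0.76 + 0.484)/(1 + 0.76×0.484) = 1.244/1.36784 = 0.90946.
Then combine with the platform (S'→S): u = (0.90946 + 0.849)/(1 + 0.90946×0.849) = 1.75846/1.77213154 = 0.99229.

0.9923c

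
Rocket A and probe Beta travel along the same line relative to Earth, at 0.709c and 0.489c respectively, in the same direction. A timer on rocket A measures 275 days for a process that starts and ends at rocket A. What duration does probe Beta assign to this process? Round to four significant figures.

Speed of rocket A in probe Beta's frame: u = (v_A − v_B)/(1 − v_A v_B/c²) = (0.709 − 0.489)/(1 − 0.709×0.489) = 0.22/0.653299 = 0.33675; |u| = 0.33675c.
At |u| = 0.33675c, γ = (1 − 0.113401)^(−1/2) = 1.062.
The clock on rocket A records proper time, so probe Beta measures Δt = γΔτ = 1.062 × 275 = 292.1 days.

292.1 days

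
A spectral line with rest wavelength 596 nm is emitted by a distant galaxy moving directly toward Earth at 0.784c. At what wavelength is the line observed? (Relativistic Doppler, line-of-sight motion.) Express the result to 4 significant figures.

207.4 nm

Relativistic Doppler for wavelength: λ_obs = λ_src · √((1−β)/(1+β)).
With β = 0.784: factor = √(0.216/1.784) = 0.34796.
λ_obs = 596 × 0.34796 = 207.4 nm.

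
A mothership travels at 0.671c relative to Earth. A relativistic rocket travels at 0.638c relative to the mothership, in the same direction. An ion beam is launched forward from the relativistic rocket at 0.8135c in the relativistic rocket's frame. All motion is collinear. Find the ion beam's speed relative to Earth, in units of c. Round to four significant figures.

0.9911c

First combine the ion beam and relativistic rocket (S''→S'): u₁ = (0.8135 + 0.638)/(1 + 0.8135×0.638) = 1.4515/1.519013 = 0.95555.
Then combine with the mothership (S'→S): u = (0.95555 + 0.671)/(1 + 0.95555×0.671) = 1.62655/1.64117405 = 0.99109.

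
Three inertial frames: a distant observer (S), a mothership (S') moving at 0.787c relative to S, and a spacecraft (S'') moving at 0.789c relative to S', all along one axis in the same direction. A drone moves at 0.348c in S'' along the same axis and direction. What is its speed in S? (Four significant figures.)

0.9865c

First combine the drone and spacecraft (S''→S'): u₁ = (0.348 + 0.789)/(1 + 0.348×0.789) = 1.137/1.274572 = 0.89206.
Then combine with the mothership (S'→S): u = (0.89206 + 0.787)/(1 + 0.89206×0.787) = 1.67906/1.70205122 = 0.98649.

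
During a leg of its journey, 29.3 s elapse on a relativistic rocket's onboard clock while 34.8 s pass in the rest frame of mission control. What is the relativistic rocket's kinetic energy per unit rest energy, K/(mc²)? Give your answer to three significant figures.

0.188

γ = Δt/Δτ = 34.8/29.3 = 1.18771.
K/(mc²) = γ − 1 = 1.18771 − 1 = 0.188.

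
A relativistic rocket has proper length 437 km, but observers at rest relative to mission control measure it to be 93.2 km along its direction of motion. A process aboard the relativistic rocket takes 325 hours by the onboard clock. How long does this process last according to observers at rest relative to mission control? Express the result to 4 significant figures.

1524 hours

Length contraction gives γ = L₀/L = 437/93.2 = 4.68884.
The same γ dilates the second interval: 4.68884 × 325 hours = 1524 hours.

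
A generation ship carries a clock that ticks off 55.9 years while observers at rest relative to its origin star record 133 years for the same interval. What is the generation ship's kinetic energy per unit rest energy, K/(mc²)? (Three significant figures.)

γ = Δt/Δτ = 133/55.9 = 2.37925.
K/(mc²) = γ − 1 = 2.37925 − 1 = 1.38.

1.38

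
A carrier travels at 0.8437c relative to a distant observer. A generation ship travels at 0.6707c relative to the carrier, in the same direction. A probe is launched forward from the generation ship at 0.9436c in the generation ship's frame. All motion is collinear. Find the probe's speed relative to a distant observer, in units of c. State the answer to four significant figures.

Apply u = (u'+v)/(1+u'v) twice. Probe in the carrier frame: (0.9436+0.6707)/(1+0.9436·0.6707) = 1.6143/1.63287252 = 0.98863c.
That velocity, transformed to the rest frame of a distant observer: (0.98863+0.8437)/(1+0.98863·0.8437) = 1.83233/1.834107131 = 0.99903c.

0.9990c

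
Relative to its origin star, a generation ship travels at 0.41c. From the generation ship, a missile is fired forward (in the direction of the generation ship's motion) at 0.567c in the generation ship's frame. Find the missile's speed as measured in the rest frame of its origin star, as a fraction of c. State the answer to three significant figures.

0.793c

In units of c, u = (u' + v)/(1 + u'v) with u' = 0.567 and v = 0.41.
Numerator: 0.567 + 0.41 = 0.977. Denominator: 1 + (0.567)(0.41) = 1.23247.
u = 0.977/1.23247 = 0.79272, so the speed is 0.793c.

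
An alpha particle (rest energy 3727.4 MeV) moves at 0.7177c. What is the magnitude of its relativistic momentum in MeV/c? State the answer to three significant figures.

β² = 0.51509329, so γ = 1/√0.48490671 = 1.4361.
Momentum: p = γβ·mc = 1.4361 × 0.7177 × 3727.4 MeV/c = 3840 MeV/c.

3840 MeV/c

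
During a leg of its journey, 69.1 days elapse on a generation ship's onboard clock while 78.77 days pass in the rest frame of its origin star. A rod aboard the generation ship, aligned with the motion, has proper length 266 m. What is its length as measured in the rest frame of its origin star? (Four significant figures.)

From Δt = γΔτ: γ = 78.77/69.1 = 1.13994.
The rod contracts by the same γ: 266 m / 1.13994 = 233.3 m.

233.3 m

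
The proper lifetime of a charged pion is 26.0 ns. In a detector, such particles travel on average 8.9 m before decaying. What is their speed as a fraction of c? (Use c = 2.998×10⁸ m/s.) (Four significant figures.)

0.7523c

Lab distance = (lab lifetime)·v = γτ·βc, so βγ = d/(cτ) = 8.900/(2.998×10⁸ × 2.600×10^-8) = 1.1418.
With βγ = 1.1418: γ² = 1 + (βγ)² = 2.30371, and β = (βγ)/γ = 1.1418/1.5178 = 0.7523.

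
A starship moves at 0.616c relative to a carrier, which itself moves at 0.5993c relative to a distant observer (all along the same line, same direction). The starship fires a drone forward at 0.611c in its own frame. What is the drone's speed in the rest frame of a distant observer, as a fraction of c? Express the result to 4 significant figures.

Compose velocities in two stages. Stage 1 (into S'): u₁ = (0.611+0.616)/(1+0.611×0.616) = 0.89147.
Stage 2 (into S): u = (0.89147+0.5993)/(1+0.89147×0.5993) = 0.97166, so the speed is 0.9717c.

0.9717c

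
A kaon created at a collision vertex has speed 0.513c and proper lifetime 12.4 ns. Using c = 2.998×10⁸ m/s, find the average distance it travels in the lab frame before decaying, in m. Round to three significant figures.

With β = 0.513, γ = 1/√(1 − 0.513²) = 1/√0.736831 = 1.165.
Lab-frame lifetime: Δt = γτ = 1.165 × 12.4 ns = 14.446 ns.
Distance: d = vΔt = 0.513 × 2.998×10⁸ m/s × 1.4446×10^-8 s = 2.22 m.

2.22 m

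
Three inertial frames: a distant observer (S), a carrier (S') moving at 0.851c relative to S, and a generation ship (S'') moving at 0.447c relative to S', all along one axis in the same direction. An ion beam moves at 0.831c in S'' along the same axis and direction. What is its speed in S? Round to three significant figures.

Apply u = (u'+v)/(1+u'v) twice. Ion beam in the carrier frame: (0.831+0.447)/(1+0.831·0.447) = 1.278/1.371457 = 0.93186c.
That velocity, transformed to the rest frame of a distant observer: (0.93186+0.851)/(1+0.93186·0.851) = 1.78286/1.79301286 = 0.99434c.

0.994c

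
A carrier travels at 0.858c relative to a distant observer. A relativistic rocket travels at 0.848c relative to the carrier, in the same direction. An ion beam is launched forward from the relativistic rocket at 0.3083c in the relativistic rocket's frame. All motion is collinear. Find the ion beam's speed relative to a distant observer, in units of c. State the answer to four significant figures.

Apply u = (u'+v)/(1+u'v) twice. Ion beam in the carrier frame: (0.3083+0.848)/(1+0.3083·0.848) = 1.1563/1.2614384 = 0.91665c.
That velocity, transformed to the rest frame of a distant observer: (0.91665+0.858)/(1+0.91665·0.858) = 1.77465/1.7864857 = 0.99337c.

0.9934c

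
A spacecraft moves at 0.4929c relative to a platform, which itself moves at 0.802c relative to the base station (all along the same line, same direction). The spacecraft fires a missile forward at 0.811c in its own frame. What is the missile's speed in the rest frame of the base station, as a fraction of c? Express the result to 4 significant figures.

First combine the missile and spacecraft (S''→S'): u₁ = (0.811 + 0.4929)/(1 + 0.811×0.4929) = 1.3039/1.3997419 = 0.93153.
Then combine with the platform (S'→S): u = (0.93153 + 0.802)/(1 + 0.93153×0.802) = 1.73353/1.74708706 = 0.99224.

0.9922c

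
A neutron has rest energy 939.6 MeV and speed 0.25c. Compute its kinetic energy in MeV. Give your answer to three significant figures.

30.8 MeV

β² = 0.0625, so γ = 1/√0.9375 = 1.032796.
Kinetic energy: K = (γ − 1)mc² = (1.032796 − 1) × 939.6 MeV = 0.032796 × 939.6 = 30.8 MeV.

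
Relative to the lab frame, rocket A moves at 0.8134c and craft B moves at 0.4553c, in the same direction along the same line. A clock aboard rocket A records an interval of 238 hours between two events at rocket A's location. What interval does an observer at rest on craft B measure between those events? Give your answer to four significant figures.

289.4 hours

The velocity of rocket A relative to craft B is (0.8134 − 0.4553)c / (1 − 0.8134×0.4553) = 0.56872c; relative speed 0.56872c.
γ for this relative speed: γ = 1/√(1 − 0.323442) = 1.2158.
Rocket A's interval is proper; time dilation gives Δt_B = γΔτ = 1.2158 × 238 hours = 289.4 hours.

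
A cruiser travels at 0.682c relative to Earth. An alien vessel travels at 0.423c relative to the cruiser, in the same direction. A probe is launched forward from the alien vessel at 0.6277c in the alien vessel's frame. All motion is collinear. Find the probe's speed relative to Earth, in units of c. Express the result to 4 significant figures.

Compose velocities in two stages. Stage 1 (into S'): u₁ = (0.6277+0.423)/(1+0.6277×0.423) = 0.83025.
Stage 2 (into S): u = (0.83025+0.682)/(1+0.83025×0.682) = 0.96553, so the speed is 0.9655c.

0.9655c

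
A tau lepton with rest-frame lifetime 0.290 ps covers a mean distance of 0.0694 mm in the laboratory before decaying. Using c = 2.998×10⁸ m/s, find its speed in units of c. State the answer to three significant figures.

d = βγcτ ⇒ βγ = d/(cτ) = 6.940×10^-5 m / (8.6942×10^-5 m) = 0.79823.
β = (βγ)/√(1+(βγ)²) = 0.79823/√1.637171 = 0.624.

0.624c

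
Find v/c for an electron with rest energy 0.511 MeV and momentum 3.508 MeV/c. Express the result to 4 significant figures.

0.9896

pc/(mc²) = 3.508/0.511 = 6.865 = βγ = β/√(1−β²).
So β² = x²/(1 + x²) with x = 6.865: x² = 47.1282, β² = 47.1282/48.1282 = 0.979222, β = 0.9896.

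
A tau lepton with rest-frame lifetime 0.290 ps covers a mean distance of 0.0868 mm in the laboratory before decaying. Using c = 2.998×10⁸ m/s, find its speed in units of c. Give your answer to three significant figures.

Lab distance = (lab lifetime)·v = γτ·βc, so βγ = d/(cτ) = 8.680×10^-5/(2.998×10⁸ × 2.900×10^-13) = 0.99837.
With βγ = 0.99837: γ² = 1 + (βγ)² = 1.996743, and β = (βγ)/γ = 0.99837/1.41306 = 0.707.

0.707c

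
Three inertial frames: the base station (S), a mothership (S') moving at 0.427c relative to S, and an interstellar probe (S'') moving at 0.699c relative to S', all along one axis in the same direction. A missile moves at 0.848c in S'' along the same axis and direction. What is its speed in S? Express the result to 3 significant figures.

First combine the missile and interstellar probe (S''→S'): u₁ = (0.848 + 0.699)/(1 + 0.848×0.699) = 1.547/1.592752 = 0.97127.
Then combine with the mothership (S'→S): u = (0.97127 + 0.427)/(1 + 0.97127×0.427) = 1.39827/1.41473229 = 0.98836.

0.988c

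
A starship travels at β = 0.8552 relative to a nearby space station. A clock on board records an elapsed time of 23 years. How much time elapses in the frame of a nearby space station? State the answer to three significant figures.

44.4 years

γ = 1/√(1 − β²) = 1/√(1 − 0.73136704) = 1/√0.26863296 = 1/0.518298 = 1.9294.
The onboard clock measures proper time, so the interval in the rest frame of a nearby space station is dilated: Δt = γ·Δτ = 1.9294 × 23 years = 44.4 years.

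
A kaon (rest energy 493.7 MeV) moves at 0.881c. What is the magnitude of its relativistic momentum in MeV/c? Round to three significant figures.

γ = 1/√(1 − β²) = 1/√(1 − 0.776161) = 1/√0.223839 = 1/0.473116 = 2.1136.
Momentum: p = γβ·mc = 2.1136 × 0.881 × 493.7 MeV/c = 919 MeV/c.

919 MeV/c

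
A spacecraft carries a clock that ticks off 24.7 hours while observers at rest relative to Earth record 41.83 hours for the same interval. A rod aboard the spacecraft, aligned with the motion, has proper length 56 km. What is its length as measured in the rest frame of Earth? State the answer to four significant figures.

The time-dilation ratio gives γ = 41.83/24.7 = 1.69352.
L = L₀/γ = 56/1.69352 = 33.07 km.

33.07 km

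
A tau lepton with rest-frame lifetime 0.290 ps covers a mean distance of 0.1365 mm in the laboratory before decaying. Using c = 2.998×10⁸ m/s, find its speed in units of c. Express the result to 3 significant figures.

Lab distance = (lab lifetime)·v = γτ·βc, so βγ = d/(cτ) = 1.365×10^-4/(2.998×10⁸ × 2.900×10^-13) = 1.57.
With βγ = 1.57: γ² = 1 + (βγ)² = 3.4649, and β = (βγ)/γ = 1.57/1.86142 = 0.843.

0.843c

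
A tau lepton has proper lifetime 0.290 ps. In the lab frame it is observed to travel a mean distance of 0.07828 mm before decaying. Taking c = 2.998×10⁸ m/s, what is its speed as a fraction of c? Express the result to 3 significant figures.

0.669c

d = βγcτ ⇒ βγ = d/(cτ) = 7.828×10^-5 m / (8.6942×10^-5 m) = 0.90037.
β = (βγ)/√(1+(βγ)²) = 0.90037/√1.810666 = 0.669.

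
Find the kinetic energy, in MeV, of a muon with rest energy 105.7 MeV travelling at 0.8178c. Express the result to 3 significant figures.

Lorentz factor: γ = (1 − 0.66879684)^(−1/2) = 1.73761.
Kinetic energy: K = (γ − 1)mc² = (1.73761 − 1) × 105.7 MeV = 0.73761 × 105.7 = 78.0 MeV.

78.0 MeV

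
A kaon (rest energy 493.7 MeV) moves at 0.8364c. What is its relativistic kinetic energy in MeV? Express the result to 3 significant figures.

With β = 0.8364, γ = 1/√(1 − 0.8364²) = 1/√0.30043504 = 1.82442.
Kinetic energy: K = (γ − 1)mc² = (1.82442 − 1) × 493.7 MeV = 0.82442 × 493.7 = 407 MeV.

407 MeV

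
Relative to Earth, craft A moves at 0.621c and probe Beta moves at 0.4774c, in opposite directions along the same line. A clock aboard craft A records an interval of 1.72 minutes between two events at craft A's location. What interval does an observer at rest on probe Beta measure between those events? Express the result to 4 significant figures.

The velocity of craft A relative to probe Beta is (0.621 + 0.4774)c / (1 + 0.621×0.4774) = 0.84723c; relative speed 0.84723c.
γ for this relative speed: γ = 1/√(1 − 0.717799) = 1.8824.
Craft A's interval is proper; time dilation gives Δt_B = γΔτ = 1.8824 × 1.72 minutes = 3.238 minutes.

3.238 minutes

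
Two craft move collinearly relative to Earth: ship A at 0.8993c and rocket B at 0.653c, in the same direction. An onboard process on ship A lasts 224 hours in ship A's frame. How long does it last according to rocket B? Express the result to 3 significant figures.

279 hours

Speed of ship A in rocket B's frame: u = (v_A − v_B)/(1 − v_A v_B/c²) = (0.8993 − 0.653)/(1 − 0.8993×0.653) = 0.2463/0.4127571 = 0.59672; |u| = 0.59672c.
γ for this relative speed: γ = 1/√(1 − 0.356075) = 1.2462.
Ship A's interval is proper; time dilation gives Δt_B = γΔτ = 1.2462 × 224 hours = 279 hours.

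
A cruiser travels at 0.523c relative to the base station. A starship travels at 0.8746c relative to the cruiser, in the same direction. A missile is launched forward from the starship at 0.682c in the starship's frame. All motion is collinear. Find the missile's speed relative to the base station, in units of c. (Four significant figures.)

0.9921c

Compose velocities in two stages. Stage 1 (into S'): u₁ = (0.682+0.8746)/(1+0.682×0.8746) = 0.97502.
Stage 2 (into S): u = (0.97502+0.523)/(1+0.97502×0.523) = 0.99211, so the speed is 0.9921c.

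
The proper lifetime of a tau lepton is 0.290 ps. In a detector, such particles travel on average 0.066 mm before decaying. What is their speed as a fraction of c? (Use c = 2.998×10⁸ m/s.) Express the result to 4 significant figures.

0.6046c

Lab distance = (lab lifetime)·v = γτ·βc, so βγ = d/(cτ) = 6.600×10^-5/(2.998×10⁸ × 2.900×10^-13) = 0.75913.
With βγ = 0.75913: γ² = 1 + (βγ)² = 1.576278, and β = (βγ)/γ = 0.75913/1.2555 = 0.6046.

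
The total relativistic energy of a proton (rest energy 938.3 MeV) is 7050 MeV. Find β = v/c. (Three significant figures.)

γ = E/(mc²) = 7050/938.3 = 7.5136.
β = √(1 − 1/γ²) = √(1 − 0.0177135) = √0.9822865 = 0.991.

0.991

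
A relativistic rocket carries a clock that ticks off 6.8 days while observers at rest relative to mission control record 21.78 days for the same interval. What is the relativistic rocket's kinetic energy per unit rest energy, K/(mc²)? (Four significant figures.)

2.203

From Δt = γΔτ: γ = 21.78/6.8 = 3.20294.
Since K = (γ−1)mc², K/(mc²) = 3.20294 − 1 = 2.203.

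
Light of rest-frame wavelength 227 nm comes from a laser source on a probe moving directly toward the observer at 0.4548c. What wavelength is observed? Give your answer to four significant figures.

139.0 nm

Relativistic Doppler for wavelength: λ_obs = λ_src · √((1−β)/(1+β)).
With β = 0.4548: factor = √(0.5452/1.4548) = 0.61218.
λ_obs = 227 × 0.61218 = 139.0 nm.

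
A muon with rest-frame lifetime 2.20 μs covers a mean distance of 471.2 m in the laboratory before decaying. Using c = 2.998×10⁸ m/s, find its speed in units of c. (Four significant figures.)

0.5813c

Let x = d/(cτ) = 471.2 m / (2.998×10⁸ m/s × 2.200×10^-6 s) = 0.71442. Since d = βγcτ, x = βγ = β/√(1−β²).
Solving: β² = x²/(1+x²) = 0.510396/1.510396 = 0.337922, so β = 0.5813.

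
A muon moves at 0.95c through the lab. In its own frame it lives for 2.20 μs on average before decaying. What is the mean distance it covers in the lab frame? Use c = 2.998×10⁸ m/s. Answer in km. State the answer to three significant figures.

2.01 km

Lorentz factor: γ = (1 − 0.9025)^(−1/2) = 3.2026.
Lab-frame lifetime: Δt = γτ = 3.2026 × 2.20 μs = 7.0457 μs.
Distance: d = vΔt = 0.95 × 2.998×10⁸ m/s × 7.0457×10^-6 s = 2010 m = 2.01 km.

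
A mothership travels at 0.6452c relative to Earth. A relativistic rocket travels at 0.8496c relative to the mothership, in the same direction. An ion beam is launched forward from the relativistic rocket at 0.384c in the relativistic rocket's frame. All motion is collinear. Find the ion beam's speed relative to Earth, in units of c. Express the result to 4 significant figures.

Apply u = (u'+v)/(1+u'v) twice. Ion beam in the mothership frame: (0.384+0.8496)/(1+0.384·0.8496) = 1.2336/1.3262464 = 0.93014c.
That velocity, transformed to the rest frame of Earth: (0.93014+0.6452)/(1+0.93014·0.6452) = 1.57534/1.600126328 = 0.98451c.

0.9845c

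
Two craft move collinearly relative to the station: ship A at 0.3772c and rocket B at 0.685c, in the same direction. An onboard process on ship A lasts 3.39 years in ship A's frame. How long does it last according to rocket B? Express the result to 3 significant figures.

Transform ship A's velocity into rocket B's frame: (0.3772 − 0.685)/(1 − 0.3772·0.685) = −0.3078/0.741618, so the relative speed is 0.41504c.
At |u| = 0.41504c, γ = (1 − 0.172258)^(−1/2) = 1.0991.
The clock on ship A records proper time, so rocket B measures Δt = γΔτ = 1.0991 × 3.39 = 3.73 years.

3.73 years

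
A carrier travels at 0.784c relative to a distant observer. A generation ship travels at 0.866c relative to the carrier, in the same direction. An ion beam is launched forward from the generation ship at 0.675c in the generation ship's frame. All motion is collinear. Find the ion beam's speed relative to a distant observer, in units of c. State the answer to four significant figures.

0.9966c

Compose velocities in two stages. Stage 1 (into S'): u₁ = (0.675+0.866)/(1+0.675×0.866) = 0.97252.
Stage 2 (into S): u = (0.97252+0.784)/(1+0.97252×0.784) = 0.99663, so the speed is 0.9966c.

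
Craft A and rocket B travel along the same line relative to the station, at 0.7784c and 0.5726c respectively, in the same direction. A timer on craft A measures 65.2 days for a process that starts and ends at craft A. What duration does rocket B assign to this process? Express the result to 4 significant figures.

Transform craft A's velocity into rocket B's frame: (0.7784 − 0.5726)/(1 − 0.7784·0.5726) = 0.2058/0.55428816, so the relative speed is 0.37129c.
γ for this relative speed: γ = 1/√(1 − 0.137856) = 1.077.
The clock on craft A records proper time, so rocket B measures Δt = γΔτ = 1.077 × 65.2 = 70.22 days.

70.22 days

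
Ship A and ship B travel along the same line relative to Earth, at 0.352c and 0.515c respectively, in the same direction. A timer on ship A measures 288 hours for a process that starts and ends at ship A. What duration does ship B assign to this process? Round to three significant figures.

The velocity of ship A relative to ship B is (0.352 − 0.515)c / (1 − 0.352×0.515) = −0.19909c; relative speed 0.19909c.
γ for this relative speed: γ = 1/√(1 − 0.0396368) = 1.0204.
The clock on ship A records proper time, so ship B measures Δt = γΔτ = 1.0204 × 288 = 294 hours.

294 hours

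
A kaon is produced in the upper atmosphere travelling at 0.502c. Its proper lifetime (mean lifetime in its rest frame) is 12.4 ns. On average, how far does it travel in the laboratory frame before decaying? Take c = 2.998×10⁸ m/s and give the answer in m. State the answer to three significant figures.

γ = 1/√(1 − β²) = 1/√(1 − 0.252004) = 1/√0.747996 = 1/0.864868 = 1.1562.
Lab-frame lifetime: Δt = γτ = 1.1562 × 12.4 ns = 14.337 ns.
Distance: d = vΔt = 0.502 × 2.998×10⁸ m/s × 1.4337×10^-8 s = 2.16 m.

2.16 m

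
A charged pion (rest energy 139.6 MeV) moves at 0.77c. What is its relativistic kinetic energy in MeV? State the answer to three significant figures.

γ = 1/√(1 − β²) = 1/√(1 − 0.5929) = 1/√0.4071 = 1.56729.
Kinetic energy: K = (γ − 1)mc² = (1.56729 − 1) × 139.6 MeV = 0.56729 × 139.6 = 79.2 MeV.

79.2 MeV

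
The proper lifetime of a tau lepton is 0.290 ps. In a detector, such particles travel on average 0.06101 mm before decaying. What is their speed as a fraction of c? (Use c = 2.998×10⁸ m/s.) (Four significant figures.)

0.5744c

Lab distance = (lab lifetime)·v = γτ·βc, so βγ = d/(cτ) = 6.101×10^-5/(2.998×10⁸ × 2.900×10^-13) = 0.70173.
With βγ = 0.70173: γ² = 1 + (βγ)² = 1.492425, and β = (βγ)/γ = 0.70173/1.22165 = 0.5744.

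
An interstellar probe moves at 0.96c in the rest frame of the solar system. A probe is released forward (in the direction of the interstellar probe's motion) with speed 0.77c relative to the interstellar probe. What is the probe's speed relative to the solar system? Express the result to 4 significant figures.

0.9947c

Relativistic velocity addition: u = (u' + v)/(1 + u'v/c²), with u' = 0.77c and v = 0.96c.
Numerator: 0.77 + 0.96 = 1.73. Denominator: 1 + (0.77)(0.96) = 1.7392.
u = 1.73/1.7392 = 0.99471, so the speed is 0.9947c.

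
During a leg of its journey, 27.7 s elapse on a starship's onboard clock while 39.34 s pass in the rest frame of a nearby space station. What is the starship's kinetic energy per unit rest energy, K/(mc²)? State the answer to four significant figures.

The time-dilation ratio gives γ = 39.34/27.7 = 1.42022.
Since K = (γ−1)mc², K/(mc²) = 1.42022 − 1 = 0.4202.

0.4202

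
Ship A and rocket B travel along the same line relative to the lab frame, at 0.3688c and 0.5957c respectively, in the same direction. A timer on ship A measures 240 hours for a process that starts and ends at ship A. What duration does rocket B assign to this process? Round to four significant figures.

Transform ship A's velocity into rocket B's frame: (0.3688 − 0.5957)/(1 − 0.3688·0.5957) = −0.2269/0.78030584, so the relative speed is 0.29078c.
At |u| = 0.29078c, γ = (1 − 0.084553)^(−1/2) = 1.0452.
The clock on ship A records proper time, so rocket B measures Δt = γΔτ = 1.0452 × 240 = 250.8 hours.

250.8 hours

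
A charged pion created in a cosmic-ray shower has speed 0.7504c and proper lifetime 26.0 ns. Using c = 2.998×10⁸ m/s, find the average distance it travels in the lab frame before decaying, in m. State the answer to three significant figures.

8.85 m

γ = 1/√(1 − β²) = 1/√(1 − 0.56310016) = 1/√0.43689984 = 1/0.660984 = 1.5129.
Lab-frame lifetime: Δt = γτ = 1.5129 × 26.0 ns = 39.335 ns.
Distance: d = vΔt = 0.7504 × 2.998×10⁸ m/s × 3.9335×10^-8 s = 8.85 m.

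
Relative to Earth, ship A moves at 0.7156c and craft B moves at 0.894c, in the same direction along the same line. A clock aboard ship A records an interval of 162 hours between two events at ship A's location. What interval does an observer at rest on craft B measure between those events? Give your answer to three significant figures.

186 hours

Speed of ship A in craft B's frame: u = (v_A − v_B)/(1 − v_A v_B/c²) = (0.7156 − 0.894)/(1 − 0.7156×0.894) = −0.1784/0.3602536 = −0.49521; |u| = 0.49521c.
γ for this relative speed: γ = 1/√(1 − 0.245233) = 1.151.
The clock on ship A records proper time, so craft B measures Δt = γΔτ = 1.151 × 162 = 186 hours.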